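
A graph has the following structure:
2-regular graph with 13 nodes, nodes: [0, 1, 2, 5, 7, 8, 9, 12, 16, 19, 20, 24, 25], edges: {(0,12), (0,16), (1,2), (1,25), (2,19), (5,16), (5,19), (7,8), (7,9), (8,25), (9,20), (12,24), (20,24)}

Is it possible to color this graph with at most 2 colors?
No, G is not 2-colorable

Odd cycle [24, 12, 0, 16, 5, 19, 2, 1, 25, 8, 7, 9, 20] needs 3 colors (χ ≥ 3).
Hence χ(G) ≥ 3 > 2, so no proper 2-coloring exists.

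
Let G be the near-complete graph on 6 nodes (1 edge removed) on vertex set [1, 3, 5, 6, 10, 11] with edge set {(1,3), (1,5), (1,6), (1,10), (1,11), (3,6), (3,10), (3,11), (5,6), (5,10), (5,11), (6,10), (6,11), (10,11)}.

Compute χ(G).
Clique number ω(G) = 5 (lower bound: χ ≥ ω).
The clique on [1, 3, 6, 10, 11] has size 5, forcing χ ≥ 5, and the coloring below uses 5 colors, so χ(G) = 5.
A valid 5-coloring: color 1: [10]; color 2: [11]; color 3: [1]; color 4: [6]; color 5: [3, 5].

χ(G) = 5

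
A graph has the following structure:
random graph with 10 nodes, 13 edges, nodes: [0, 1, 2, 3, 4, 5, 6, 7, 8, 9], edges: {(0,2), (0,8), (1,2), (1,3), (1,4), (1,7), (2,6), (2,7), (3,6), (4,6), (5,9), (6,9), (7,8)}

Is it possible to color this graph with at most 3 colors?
Yes, G is 3-colorable

A valid 3-coloring: color 1: [0, 1, 5, 6]; color 2: [2, 3, 4, 8, 9]; color 3: [7].
(χ(G) = 3 ≤ 3.)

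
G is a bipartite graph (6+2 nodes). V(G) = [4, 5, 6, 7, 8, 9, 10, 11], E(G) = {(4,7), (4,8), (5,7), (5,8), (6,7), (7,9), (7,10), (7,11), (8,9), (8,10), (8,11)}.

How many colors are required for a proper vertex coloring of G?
Clique number ω(G) = 2 (lower bound: χ ≥ ω).
The graph is bipartite (no odd cycle), so 2 colors suffice: χ(G) = 2.
A valid 2-coloring: color 1: [7, 8]; color 2: [4, 5, 6, 9, 10, 11].

χ(G) = 2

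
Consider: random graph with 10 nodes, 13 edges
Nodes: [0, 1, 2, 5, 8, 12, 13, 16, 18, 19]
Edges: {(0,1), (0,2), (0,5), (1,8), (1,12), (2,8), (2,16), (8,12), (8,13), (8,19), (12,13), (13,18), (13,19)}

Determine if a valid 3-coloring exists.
Yes, G is 3-colorable

A valid 3-coloring: color 1: [0, 8, 16, 18]; color 2: [1, 2, 5, 13]; color 3: [12, 19].
(χ(G) = 3 ≤ 3.)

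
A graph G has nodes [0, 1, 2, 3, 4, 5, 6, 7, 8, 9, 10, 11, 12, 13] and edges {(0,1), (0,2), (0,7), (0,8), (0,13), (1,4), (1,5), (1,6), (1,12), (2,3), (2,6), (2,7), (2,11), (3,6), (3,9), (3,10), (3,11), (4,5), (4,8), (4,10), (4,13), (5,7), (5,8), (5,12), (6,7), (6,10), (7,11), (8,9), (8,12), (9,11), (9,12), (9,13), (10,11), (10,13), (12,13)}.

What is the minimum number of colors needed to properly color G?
χ(G) = 3

Clique number ω(G) = 3 (lower bound: χ ≥ ω).
The clique on [0, 2, 7] has size 3, forcing χ ≥ 3, and the coloring below uses 3 colors, so χ(G) = 3.
A valid 3-coloring: color 1: [1, 3, 7, 8, 13]; color 2: [2, 5, 9, 10]; color 3: [0, 4, 6, 11, 12].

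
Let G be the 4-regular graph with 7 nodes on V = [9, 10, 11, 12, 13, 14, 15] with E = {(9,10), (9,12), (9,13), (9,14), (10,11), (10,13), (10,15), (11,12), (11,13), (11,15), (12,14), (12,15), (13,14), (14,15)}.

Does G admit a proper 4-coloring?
A valid 4-coloring: color 1: [9, 15]; color 2: [12, 13]; color 3: [10, 14]; color 4: [11].
(χ(G) = 4 ≤ 4.)

Yes, G is 4-colorable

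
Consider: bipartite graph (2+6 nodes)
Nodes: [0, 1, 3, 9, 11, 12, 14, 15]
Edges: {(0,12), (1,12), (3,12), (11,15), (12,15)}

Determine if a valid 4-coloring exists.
Yes, G is 4-colorable

A valid 4-coloring: color 1: [9, 11, 12, 14]; color 2: [0, 1, 3, 15].
(χ(G) = 2 ≤ 4.)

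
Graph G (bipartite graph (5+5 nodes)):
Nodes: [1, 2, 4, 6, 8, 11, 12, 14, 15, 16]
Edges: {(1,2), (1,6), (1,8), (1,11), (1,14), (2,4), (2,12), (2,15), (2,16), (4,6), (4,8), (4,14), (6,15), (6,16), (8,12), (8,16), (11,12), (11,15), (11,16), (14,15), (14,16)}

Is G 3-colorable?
Yes, G is 3-colorable

A valid 3-coloring: color 1: [1, 4, 12, 15, 16]; color 2: [2, 6, 8, 11, 14].
(χ(G) = 2 ≤ 3.)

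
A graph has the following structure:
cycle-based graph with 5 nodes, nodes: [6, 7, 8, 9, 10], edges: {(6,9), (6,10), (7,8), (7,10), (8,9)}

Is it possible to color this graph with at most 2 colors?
Odd cycle [10, 6, 9, 8, 7] needs 3 colors (χ ≥ 3).
Hence χ(G) ≥ 3 > 2, so no proper 2-coloring exists.

No, G is not 2-colorable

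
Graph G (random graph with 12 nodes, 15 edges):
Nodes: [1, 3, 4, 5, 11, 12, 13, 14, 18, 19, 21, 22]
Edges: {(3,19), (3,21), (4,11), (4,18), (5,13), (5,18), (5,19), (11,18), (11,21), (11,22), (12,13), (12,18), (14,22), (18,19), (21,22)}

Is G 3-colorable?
Yes, G is 3-colorable

A valid 3-coloring: color 1: [1, 13, 14, 18, 21]; color 2: [3, 5, 11, 12]; color 3: [4, 19, 22].
(χ(G) = 3 ≤ 3.)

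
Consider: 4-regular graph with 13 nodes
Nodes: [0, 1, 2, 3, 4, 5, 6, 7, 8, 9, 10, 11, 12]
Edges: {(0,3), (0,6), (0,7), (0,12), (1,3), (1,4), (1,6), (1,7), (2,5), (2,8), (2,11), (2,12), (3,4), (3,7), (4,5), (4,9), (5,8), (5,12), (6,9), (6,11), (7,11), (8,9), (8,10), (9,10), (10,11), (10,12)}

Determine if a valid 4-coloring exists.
Yes, G is 4-colorable

A valid 4-coloring: color 1: [5, 6, 7, 10]; color 2: [4, 8, 11, 12]; color 3: [0, 1, 2, 9]; color 4: [3].
(χ(G) = 3 ≤ 4.)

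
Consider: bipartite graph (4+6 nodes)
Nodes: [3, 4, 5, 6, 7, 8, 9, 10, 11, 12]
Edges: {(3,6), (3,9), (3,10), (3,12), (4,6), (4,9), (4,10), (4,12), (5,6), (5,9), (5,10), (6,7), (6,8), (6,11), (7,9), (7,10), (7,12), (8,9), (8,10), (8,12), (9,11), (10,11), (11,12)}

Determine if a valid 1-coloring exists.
No, G is not 1-colorable

Edge (3,9) forces its endpoints to differ, so 1 color is not enough.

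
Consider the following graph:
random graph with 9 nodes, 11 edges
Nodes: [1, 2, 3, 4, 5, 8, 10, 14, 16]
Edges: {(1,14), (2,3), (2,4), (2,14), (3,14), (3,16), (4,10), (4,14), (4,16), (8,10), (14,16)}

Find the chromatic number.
Clique number ω(G) = 3 (lower bound: χ ≥ ω).
The clique on [3, 14, 16] has size 3, forcing χ ≥ 3, and the coloring below uses 3 colors, so χ(G) = 3.
A valid 3-coloring: color 1: [5, 10, 14]; color 2: [1, 3, 4, 8]; color 3: [2, 16].

χ(G) = 3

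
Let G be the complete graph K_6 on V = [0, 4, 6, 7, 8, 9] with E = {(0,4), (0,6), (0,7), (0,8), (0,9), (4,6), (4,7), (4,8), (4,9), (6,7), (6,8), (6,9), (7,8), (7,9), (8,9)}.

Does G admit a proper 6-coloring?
Yes, G is 6-colorable

A valid 6-coloring: color 1: [6]; color 2: [8]; color 3: [9]; color 4: [7]; color 5: [0]; color 6: [4].
(χ(G) = 6 ≤ 6.)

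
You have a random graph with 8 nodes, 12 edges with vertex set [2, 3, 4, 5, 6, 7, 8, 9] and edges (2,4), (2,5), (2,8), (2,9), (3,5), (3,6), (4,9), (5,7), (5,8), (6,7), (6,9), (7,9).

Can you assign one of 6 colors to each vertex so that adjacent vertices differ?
Yes, G is 6-colorable

A valid 6-coloring: color 1: [2, 6]; color 2: [5, 9]; color 3: [3, 4, 7, 8].
(χ(G) = 3 ≤ 6.)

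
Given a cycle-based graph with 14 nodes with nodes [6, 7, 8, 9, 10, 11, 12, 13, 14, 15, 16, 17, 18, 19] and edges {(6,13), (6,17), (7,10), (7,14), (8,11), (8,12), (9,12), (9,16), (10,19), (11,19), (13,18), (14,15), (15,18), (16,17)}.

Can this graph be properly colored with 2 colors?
Yes, G is 2-colorable

A valid 2-coloring: color 1: [6, 10, 11, 12, 14, 16, 18]; color 2: [7, 8, 9, 13, 15, 17, 19].
(χ(G) = 2 ≤ 2.)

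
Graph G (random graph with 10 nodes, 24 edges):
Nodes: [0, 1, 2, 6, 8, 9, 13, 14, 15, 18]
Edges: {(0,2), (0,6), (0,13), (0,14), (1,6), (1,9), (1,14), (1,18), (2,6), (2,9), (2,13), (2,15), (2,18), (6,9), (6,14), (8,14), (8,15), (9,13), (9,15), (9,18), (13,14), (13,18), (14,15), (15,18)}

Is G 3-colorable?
The clique on vertices [2, 9, 13, 18] has size 4 > 3, so it alone needs 4 colors.

No, G is not 3-colorable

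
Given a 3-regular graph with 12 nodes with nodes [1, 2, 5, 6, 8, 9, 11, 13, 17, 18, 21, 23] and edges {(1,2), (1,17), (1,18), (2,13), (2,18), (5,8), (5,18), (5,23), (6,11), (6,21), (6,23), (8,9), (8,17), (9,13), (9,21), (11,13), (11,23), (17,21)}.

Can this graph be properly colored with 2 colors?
No, G is not 2-colorable

The clique on vertices [1, 2, 18] has size 3 > 2, so it alone needs 3 colors.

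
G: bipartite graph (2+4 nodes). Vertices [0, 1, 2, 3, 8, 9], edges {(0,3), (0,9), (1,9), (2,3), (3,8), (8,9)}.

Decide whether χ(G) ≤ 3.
A valid 3-coloring: color 1: [3, 9]; color 2: [0, 1, 2, 8].
(χ(G) = 2 ≤ 3.)

Yes, G is 3-colorable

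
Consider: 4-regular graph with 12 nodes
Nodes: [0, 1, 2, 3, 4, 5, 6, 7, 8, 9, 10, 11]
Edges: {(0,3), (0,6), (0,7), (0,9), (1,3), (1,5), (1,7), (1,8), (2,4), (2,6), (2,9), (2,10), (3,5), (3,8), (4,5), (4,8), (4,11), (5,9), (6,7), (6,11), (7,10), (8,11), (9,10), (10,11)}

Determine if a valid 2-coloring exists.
The clique on vertices [0, 6, 7] has size 3 > 2, so it alone needs 3 colors.

No, G is not 2-colorable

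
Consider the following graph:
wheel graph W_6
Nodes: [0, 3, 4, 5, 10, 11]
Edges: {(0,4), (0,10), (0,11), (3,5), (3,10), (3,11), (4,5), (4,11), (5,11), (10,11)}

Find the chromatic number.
χ(G) = 4

Clique number ω(G) = 3 (lower bound: χ ≥ ω).
Odd cycle [5, 3, 10, 0, 4] needs 3 colors (χ ≥ 3).
Vertex 11 is adjacent to every vertex of [0, 3, 4, 5, 10], which already need 3 colors among themselves, so 11 needs a new color (χ ≥ 4).
The coloring below uses 4 colors, so χ(G) = 4.
A valid 4-coloring: color 1: [11]; color 2: [0, 5]; color 3: [3, 4]; color 4: [10].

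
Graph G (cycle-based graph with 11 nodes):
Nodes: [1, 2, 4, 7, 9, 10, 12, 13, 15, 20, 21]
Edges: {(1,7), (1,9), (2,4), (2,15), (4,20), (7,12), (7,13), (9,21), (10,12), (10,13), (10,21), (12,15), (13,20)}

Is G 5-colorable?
Yes, G is 5-colorable

A valid 5-coloring: color 1: [1, 2, 12, 13, 21]; color 2: [4, 7, 9, 10, 15]; color 3: [20].
(χ(G) = 3 ≤ 5.)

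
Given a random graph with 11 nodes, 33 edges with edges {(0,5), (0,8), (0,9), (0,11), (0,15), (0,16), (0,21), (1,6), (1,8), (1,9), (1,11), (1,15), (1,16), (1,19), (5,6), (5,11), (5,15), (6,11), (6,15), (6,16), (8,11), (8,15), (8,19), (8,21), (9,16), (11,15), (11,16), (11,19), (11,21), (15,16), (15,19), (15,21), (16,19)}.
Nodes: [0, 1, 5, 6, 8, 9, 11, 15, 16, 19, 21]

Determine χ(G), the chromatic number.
χ(G) = 5

Clique number ω(G) = 5 (lower bound: χ ≥ ω).
The clique on [0, 8, 11, 15, 21] has size 5, forcing χ ≥ 5, and the coloring below uses 5 colors, so χ(G) = 5.
A valid 5-coloring: color 1: [9, 15]; color 2: [11]; color 3: [0, 1]; color 4: [5, 8, 16]; color 5: [6, 19, 21].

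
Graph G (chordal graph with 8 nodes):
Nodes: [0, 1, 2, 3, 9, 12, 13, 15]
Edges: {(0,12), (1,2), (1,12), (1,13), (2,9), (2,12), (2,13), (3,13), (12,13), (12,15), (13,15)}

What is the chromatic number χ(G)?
χ(G) = 4

Clique number ω(G) = 4 (lower bound: χ ≥ ω).
The clique on [1, 2, 12, 13] has size 4, forcing χ ≥ 4, and the coloring below uses 4 colors, so χ(G) = 4.
A valid 4-coloring: color 1: [3, 9, 12]; color 2: [0, 13]; color 3: [2, 15]; color 4: [1].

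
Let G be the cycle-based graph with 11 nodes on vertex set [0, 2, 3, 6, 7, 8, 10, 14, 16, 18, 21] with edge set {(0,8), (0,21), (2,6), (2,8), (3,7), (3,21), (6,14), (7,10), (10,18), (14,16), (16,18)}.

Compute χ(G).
Clique number ω(G) = 2 (lower bound: χ ≥ ω).
Odd cycle [14, 16, 18, 10, 7, 3, 21, 0, 8, 2, 6] needs 3 colors (χ ≥ 3).
The coloring below uses 3 colors, so χ(G) = 3.
A valid 3-coloring: color 1: [2, 7, 14, 18, 21]; color 2: [0, 3, 6, 10, 16]; color 3: [8].

χ(G) = 3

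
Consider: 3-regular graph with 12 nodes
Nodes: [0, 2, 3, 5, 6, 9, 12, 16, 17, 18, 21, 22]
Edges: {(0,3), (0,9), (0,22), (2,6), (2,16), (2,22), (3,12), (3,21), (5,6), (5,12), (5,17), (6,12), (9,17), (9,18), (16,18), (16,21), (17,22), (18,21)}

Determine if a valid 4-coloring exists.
Yes, G is 4-colorable

A valid 4-coloring: color 1: [3, 5, 9, 16, 22]; color 2: [0, 2, 12, 17, 21]; color 3: [6, 18].
(χ(G) = 3 ≤ 4.)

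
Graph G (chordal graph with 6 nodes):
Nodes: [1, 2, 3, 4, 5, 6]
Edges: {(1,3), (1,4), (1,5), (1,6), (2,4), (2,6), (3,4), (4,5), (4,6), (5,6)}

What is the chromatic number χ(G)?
χ(G) = 4

Clique number ω(G) = 4 (lower bound: χ ≥ ω).
The clique on [1, 4, 5, 6] has size 4, forcing χ ≥ 4, and the coloring below uses 4 colors, so χ(G) = 4.
A valid 4-coloring: color 1: [4]; color 2: [3, 6]; color 3: [1, 2]; color 4: [5].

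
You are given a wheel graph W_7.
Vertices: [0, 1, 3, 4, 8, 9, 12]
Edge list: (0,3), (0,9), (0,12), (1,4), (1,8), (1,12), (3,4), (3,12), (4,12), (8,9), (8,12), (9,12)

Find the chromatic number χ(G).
Clique number ω(G) = 3 (lower bound: χ ≥ ω).
The clique on [0, 9, 12] has size 3, forcing χ ≥ 3, and the coloring below uses 3 colors, so χ(G) = 3.
A valid 3-coloring: color 1: [12]; color 2: [1, 3, 9]; color 3: [0, 4, 8].

χ(G) = 3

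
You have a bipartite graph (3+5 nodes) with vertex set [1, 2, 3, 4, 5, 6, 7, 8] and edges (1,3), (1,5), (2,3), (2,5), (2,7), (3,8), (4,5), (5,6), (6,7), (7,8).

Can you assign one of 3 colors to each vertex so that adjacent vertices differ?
A valid 3-coloring: color 1: [3, 5, 7]; color 2: [1, 2, 4, 6, 8].
(χ(G) = 2 ≤ 3.)

Yes, G is 3-colorable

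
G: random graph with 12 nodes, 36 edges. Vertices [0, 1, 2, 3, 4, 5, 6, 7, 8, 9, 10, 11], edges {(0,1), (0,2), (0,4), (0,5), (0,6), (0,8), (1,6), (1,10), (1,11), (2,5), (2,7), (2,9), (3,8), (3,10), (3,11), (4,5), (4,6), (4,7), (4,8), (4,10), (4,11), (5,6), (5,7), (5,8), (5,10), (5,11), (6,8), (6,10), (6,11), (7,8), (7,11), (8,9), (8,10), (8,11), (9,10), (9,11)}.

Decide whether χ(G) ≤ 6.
Yes, G is 6-colorable

A valid 6-coloring: color 1: [1, 2, 8]; color 2: [0, 10, 11]; color 3: [3, 5, 9]; color 4: [4]; color 5: [6, 7].
(χ(G) = 5 ≤ 6.)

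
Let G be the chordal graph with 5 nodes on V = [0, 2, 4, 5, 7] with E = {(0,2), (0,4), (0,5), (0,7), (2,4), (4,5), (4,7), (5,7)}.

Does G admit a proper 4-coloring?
Yes, G is 4-colorable

A valid 4-coloring: color 1: [0]; color 2: [4]; color 3: [2, 7]; color 4: [5].
(χ(G) = 4 ≤ 4.)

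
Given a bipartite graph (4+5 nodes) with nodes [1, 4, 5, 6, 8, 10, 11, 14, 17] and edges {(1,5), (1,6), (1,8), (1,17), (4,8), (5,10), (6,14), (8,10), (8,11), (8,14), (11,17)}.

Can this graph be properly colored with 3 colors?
Yes, G is 3-colorable

A valid 3-coloring: color 1: [5, 6, 8, 17]; color 2: [1, 4, 10, 11, 14].
(χ(G) = 2 ≤ 3.)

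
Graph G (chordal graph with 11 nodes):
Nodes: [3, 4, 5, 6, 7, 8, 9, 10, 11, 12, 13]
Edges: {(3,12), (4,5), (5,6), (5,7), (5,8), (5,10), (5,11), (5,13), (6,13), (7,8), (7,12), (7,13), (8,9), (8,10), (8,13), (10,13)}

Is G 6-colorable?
Yes, G is 6-colorable

A valid 6-coloring: color 1: [5, 9, 12]; color 2: [3, 4, 6, 8, 11]; color 3: [13]; color 4: [7, 10].
(χ(G) = 4 ≤ 6.)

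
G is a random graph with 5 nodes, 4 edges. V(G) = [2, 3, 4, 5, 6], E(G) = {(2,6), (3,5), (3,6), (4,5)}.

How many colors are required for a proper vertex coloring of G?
Clique number ω(G) = 2 (lower bound: χ ≥ ω).
The graph is bipartite (no odd cycle), so 2 colors suffice: χ(G) = 2.
A valid 2-coloring: color 1: [5, 6]; color 2: [2, 3, 4].

χ(G) = 2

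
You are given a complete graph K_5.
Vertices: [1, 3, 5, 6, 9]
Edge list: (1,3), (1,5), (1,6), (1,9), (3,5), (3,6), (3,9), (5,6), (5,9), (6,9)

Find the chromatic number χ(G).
χ(G) = 5

Clique number ω(G) = 5 (lower bound: χ ≥ ω).
The clique on [1, 3, 5, 6, 9] has size 5, forcing χ ≥ 5, and the coloring below uses 5 colors, so χ(G) = 5.
A valid 5-coloring: color 1: [9]; color 2: [5]; color 3: [3]; color 4: [6]; color 5: [1].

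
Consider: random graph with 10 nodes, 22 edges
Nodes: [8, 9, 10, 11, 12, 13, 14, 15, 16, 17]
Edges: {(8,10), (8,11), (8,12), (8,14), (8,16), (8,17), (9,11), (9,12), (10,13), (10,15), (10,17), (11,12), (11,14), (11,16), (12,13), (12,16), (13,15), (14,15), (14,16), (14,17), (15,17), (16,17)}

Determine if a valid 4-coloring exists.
A valid 4-coloring: color 1: [8, 9, 15]; color 2: [13, 16]; color 3: [10, 12, 14]; color 4: [11, 17].
(χ(G) = 4 ≤ 4.)

Yes, G is 4-colorable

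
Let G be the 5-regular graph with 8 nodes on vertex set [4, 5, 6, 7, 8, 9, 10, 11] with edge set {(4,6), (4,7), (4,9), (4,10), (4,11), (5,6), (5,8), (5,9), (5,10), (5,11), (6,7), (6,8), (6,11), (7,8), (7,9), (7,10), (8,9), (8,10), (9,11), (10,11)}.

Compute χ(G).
χ(G) = 4

Clique number ω(G) = 3 (lower bound: χ ≥ ω).
Odd cycle [11, 5, 8, 7, 4] needs 3 colors (χ ≥ 3).
Vertex 6 is adjacent to every vertex of [4, 5, 7, 8, 11], which already need 3 colors among themselves, so 6 needs a new color (χ ≥ 4).
The coloring below uses 4 colors, so χ(G) = 4.
A valid 4-coloring: color 1: [6, 9, 10]; color 2: [7, 11]; color 3: [4, 8]; color 4: [5].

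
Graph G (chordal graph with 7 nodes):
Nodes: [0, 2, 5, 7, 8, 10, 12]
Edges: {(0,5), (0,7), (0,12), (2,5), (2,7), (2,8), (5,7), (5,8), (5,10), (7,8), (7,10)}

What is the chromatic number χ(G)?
χ(G) = 4

Clique number ω(G) = 4 (lower bound: χ ≥ ω).
The clique on [2, 5, 7, 8] has size 4, forcing χ ≥ 4, and the coloring below uses 4 colors, so χ(G) = 4.
A valid 4-coloring: color 1: [5, 12]; color 2: [7]; color 3: [0, 2, 10]; color 4: [8].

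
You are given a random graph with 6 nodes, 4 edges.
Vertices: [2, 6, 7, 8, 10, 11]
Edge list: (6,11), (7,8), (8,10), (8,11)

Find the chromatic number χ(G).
Clique number ω(G) = 2 (lower bound: χ ≥ ω).
The graph is bipartite (no odd cycle), so 2 colors suffice: χ(G) = 2.
A valid 2-coloring: color 1: [2, 6, 8]; color 2: [7, 10, 11].

χ(G) = 2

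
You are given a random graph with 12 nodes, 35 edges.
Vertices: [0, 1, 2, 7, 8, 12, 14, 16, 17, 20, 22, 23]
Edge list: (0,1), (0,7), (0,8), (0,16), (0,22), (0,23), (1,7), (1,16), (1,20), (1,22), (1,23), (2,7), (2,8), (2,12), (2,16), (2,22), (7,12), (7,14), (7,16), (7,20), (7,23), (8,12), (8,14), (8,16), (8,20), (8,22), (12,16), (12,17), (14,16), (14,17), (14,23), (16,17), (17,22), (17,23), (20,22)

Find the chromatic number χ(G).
χ(G) = 4

Clique number ω(G) = 4 (lower bound: χ ≥ ω).
The clique on [2, 8, 12, 16] has size 4, forcing χ ≥ 4, and the coloring below uses 4 colors, so χ(G) = 4.
A valid 4-coloring: color 1: [7, 8, 17]; color 2: [16, 22, 23]; color 3: [0, 12, 14, 20]; color 4: [1, 2].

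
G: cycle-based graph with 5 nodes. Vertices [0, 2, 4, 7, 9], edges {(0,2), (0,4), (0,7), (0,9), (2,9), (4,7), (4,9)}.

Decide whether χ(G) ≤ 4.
A valid 4-coloring: color 1: [0]; color 2: [7, 9]; color 3: [2, 4].
(χ(G) = 3 ≤ 4.)

Yes, G is 4-colorable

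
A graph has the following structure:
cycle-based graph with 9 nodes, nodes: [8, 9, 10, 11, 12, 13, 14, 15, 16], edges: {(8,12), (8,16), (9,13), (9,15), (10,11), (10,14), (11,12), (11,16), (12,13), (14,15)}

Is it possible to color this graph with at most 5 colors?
A valid 5-coloring: color 1: [8, 11, 13, 15]; color 2: [9, 12, 14, 16]; color 3: [10].
(χ(G) = 3 ≤ 5.)

Yes, G is 5-colorable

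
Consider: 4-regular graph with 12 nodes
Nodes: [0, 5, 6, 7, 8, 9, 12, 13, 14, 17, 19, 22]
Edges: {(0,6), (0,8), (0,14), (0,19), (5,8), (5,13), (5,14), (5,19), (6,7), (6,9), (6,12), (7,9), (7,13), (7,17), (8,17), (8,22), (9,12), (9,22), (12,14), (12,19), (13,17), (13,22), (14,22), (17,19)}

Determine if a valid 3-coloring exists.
A valid 3-coloring: color 1: [6, 8, 13, 14, 19]; color 2: [0, 5, 7, 12, 22]; color 3: [9, 17].
(χ(G) = 3 ≤ 3.)

Yes, G is 3-colorable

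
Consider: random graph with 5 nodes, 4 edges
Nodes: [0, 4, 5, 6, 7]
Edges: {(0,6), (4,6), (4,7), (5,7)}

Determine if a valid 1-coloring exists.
No, G is not 1-colorable

Edge (0,6) forces its endpoints to differ, so 1 color is not enough.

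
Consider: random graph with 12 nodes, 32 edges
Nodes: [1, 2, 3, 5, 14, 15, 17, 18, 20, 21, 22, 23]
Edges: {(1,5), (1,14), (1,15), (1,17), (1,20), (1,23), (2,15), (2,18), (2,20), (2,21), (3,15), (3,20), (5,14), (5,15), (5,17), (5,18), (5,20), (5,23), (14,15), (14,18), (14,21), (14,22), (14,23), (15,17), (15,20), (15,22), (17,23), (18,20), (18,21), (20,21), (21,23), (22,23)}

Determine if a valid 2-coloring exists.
The clique on vertices [2, 18, 20, 21] has size 4 > 2, so it alone needs 4 colors.

No, G is not 2-colorable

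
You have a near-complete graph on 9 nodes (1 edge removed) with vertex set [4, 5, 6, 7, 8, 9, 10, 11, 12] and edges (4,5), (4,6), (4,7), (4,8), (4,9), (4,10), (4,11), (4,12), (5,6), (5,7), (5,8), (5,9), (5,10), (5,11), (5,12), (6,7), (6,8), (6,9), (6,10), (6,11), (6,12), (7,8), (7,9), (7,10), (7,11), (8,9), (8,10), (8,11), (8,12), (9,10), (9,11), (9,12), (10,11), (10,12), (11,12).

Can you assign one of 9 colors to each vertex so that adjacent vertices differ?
Yes, G is 9-colorable

A valid 9-coloring: color 1: [11]; color 2: [4]; color 3: [10]; color 4: [8]; color 5: [6]; color 6: [9]; color 7: [5]; color 8: [7, 12].
(χ(G) = 8 ≤ 9.)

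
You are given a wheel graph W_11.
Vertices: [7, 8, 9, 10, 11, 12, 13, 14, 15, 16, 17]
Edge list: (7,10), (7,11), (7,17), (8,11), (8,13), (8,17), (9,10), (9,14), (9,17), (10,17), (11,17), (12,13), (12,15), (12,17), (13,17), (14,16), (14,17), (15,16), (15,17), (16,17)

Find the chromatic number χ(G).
Clique number ω(G) = 3 (lower bound: χ ≥ ω).
The clique on [7, 10, 17] has size 3, forcing χ ≥ 3, and the coloring below uses 3 colors, so χ(G) = 3.
A valid 3-coloring: color 1: [17]; color 2: [7, 8, 9, 12, 16]; color 3: [10, 11, 13, 14, 15].

χ(G) = 3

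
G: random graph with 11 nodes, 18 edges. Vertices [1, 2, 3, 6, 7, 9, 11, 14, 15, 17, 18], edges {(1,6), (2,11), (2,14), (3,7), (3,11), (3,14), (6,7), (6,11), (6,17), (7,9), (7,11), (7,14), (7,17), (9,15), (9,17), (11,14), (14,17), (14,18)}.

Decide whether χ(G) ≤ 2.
No, G is not 2-colorable

The clique on vertices [3, 7, 11, 14] has size 4 > 2, so it alone needs 4 colors.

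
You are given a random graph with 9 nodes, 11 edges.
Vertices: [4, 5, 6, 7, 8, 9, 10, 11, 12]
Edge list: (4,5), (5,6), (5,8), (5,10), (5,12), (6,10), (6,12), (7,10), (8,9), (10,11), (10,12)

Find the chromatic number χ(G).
Clique number ω(G) = 4 (lower bound: χ ≥ ω).
The clique on [5, 6, 10, 12] has size 4, forcing χ ≥ 4, and the coloring below uses 4 colors, so χ(G) = 4.
A valid 4-coloring: color 1: [5, 7, 9, 11]; color 2: [4, 8, 10]; color 3: [6]; color 4: [12].

χ(G) = 4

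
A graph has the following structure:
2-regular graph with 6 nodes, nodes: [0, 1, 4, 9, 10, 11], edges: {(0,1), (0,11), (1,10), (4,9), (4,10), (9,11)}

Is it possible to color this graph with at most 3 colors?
Yes, G is 3-colorable

A valid 3-coloring: color 1: [1, 4, 11]; color 2: [0, 9, 10].
(χ(G) = 2 ≤ 3.)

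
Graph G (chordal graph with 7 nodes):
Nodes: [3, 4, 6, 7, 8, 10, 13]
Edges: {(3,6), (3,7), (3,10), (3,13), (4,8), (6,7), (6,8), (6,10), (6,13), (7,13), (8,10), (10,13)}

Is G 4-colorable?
A valid 4-coloring: color 1: [4, 6]; color 2: [3, 8]; color 3: [7, 10]; color 4: [13].
(χ(G) = 4 ≤ 4.)

Yes, G is 4-colorable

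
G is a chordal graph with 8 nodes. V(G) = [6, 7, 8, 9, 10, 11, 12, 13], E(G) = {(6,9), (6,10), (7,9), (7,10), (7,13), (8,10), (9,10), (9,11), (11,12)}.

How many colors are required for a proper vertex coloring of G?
Clique number ω(G) = 3 (lower bound: χ ≥ ω).
The clique on [6, 9, 10] has size 3, forcing χ ≥ 3, and the coloring below uses 3 colors, so χ(G) = 3.
A valid 3-coloring: color 1: [8, 9, 12, 13]; color 2: [10, 11]; color 3: [6, 7].

χ(G) = 3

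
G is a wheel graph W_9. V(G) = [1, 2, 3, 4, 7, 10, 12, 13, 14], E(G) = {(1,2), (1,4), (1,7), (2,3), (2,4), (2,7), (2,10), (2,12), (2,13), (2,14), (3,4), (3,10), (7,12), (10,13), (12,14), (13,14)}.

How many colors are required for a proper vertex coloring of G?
Clique number ω(G) = 3 (lower bound: χ ≥ ω).
The clique on [1, 2, 4] has size 3, forcing χ ≥ 3, and the coloring below uses 3 colors, so χ(G) = 3.
A valid 3-coloring: color 1: [2]; color 2: [1, 3, 12, 13]; color 3: [4, 7, 10, 14].

χ(G) = 3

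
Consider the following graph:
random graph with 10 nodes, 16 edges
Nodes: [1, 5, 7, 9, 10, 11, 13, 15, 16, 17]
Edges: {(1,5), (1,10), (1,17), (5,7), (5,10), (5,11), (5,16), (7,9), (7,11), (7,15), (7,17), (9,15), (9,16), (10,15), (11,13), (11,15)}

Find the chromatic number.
χ(G) = 3

Clique number ω(G) = 3 (lower bound: χ ≥ ω).
The clique on [1, 5, 10] has size 3, forcing χ ≥ 3, and the coloring below uses 3 colors, so χ(G) = 3.
A valid 3-coloring: color 1: [1, 7, 13, 16]; color 2: [5, 15, 17]; color 3: [9, 10, 11].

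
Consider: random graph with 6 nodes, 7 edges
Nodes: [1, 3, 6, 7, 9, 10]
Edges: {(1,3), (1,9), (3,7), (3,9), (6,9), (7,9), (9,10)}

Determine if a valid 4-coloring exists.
Yes, G is 4-colorable

A valid 4-coloring: color 1: [9]; color 2: [3, 6, 10]; color 3: [1, 7].
(χ(G) = 3 ≤ 4.)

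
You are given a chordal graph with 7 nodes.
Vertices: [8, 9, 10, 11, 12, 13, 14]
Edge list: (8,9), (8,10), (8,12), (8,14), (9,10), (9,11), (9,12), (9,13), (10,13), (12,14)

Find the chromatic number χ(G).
χ(G) = 3

Clique number ω(G) = 3 (lower bound: χ ≥ ω).
The clique on [8, 9, 10] has size 3, forcing χ ≥ 3, and the coloring below uses 3 colors, so χ(G) = 3.
A valid 3-coloring: color 1: [9, 14]; color 2: [8, 11, 13]; color 3: [10, 12].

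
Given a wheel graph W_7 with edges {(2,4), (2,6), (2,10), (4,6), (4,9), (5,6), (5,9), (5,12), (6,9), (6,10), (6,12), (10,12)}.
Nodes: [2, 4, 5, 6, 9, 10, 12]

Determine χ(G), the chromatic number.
Clique number ω(G) = 3 (lower bound: χ ≥ ω).
The clique on [4, 6, 9] has size 3, forcing χ ≥ 3, and the coloring below uses 3 colors, so χ(G) = 3.
A valid 3-coloring: color 1: [6]; color 2: [2, 9, 12]; color 3: [4, 5, 10].

χ(G) = 3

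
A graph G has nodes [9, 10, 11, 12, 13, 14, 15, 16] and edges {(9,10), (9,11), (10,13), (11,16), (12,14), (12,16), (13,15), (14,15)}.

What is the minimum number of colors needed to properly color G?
Clique number ω(G) = 2 (lower bound: χ ≥ ω).
The graph is bipartite (no odd cycle), so 2 colors suffice: χ(G) = 2.
A valid 2-coloring: color 1: [10, 11, 12, 15]; color 2: [9, 13, 14, 16].

χ(G) = 2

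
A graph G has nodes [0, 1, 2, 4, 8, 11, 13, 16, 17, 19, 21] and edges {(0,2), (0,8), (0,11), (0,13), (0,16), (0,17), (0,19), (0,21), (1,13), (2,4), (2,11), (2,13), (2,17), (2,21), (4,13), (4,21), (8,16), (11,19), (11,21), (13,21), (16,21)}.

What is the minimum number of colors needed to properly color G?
χ(G) = 4

Clique number ω(G) = 4 (lower bound: χ ≥ ω).
The clique on [0, 2, 11, 21] has size 4, forcing χ ≥ 4, and the coloring below uses 4 colors, so χ(G) = 4.
A valid 4-coloring: color 1: [0, 1, 4]; color 2: [2, 16, 19]; color 3: [8, 17, 21]; color 4: [11, 13].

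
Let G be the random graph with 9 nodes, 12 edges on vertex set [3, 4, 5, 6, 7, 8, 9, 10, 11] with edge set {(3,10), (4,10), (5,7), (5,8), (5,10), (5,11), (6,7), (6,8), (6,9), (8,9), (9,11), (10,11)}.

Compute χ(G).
χ(G) = 3

Clique number ω(G) = 3 (lower bound: χ ≥ ω).
The clique on [5, 10, 11] has size 3, forcing χ ≥ 3, and the coloring below uses 3 colors, so χ(G) = 3.
A valid 3-coloring: color 1: [3, 4, 5, 9]; color 2: [7, 8, 10]; color 3: [6, 11].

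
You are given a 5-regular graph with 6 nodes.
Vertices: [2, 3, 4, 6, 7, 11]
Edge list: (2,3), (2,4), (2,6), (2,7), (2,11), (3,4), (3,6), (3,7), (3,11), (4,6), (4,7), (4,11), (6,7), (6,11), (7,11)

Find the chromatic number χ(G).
Clique number ω(G) = 6 (lower bound: χ ≥ ω).
The clique on [2, 3, 4, 6, 7, 11] has size 6, forcing χ ≥ 6, and the coloring below uses 6 colors, so χ(G) = 6.
A valid 6-coloring: color 1: [4]; color 2: [2]; color 3: [3]; color 4: [7]; color 5: [11]; color 6: [6].

χ(G) = 6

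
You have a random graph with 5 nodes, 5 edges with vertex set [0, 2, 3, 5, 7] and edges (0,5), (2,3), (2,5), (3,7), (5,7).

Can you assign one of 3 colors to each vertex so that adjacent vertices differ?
A valid 3-coloring: color 1: [3, 5]; color 2: [0, 2, 7].
(χ(G) = 2 ≤ 3.)

Yes, G is 3-colorable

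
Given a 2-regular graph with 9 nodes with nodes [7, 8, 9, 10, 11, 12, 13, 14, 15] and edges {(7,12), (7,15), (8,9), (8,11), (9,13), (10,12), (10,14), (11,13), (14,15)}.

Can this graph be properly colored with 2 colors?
Odd cycle [14, 10, 12, 7, 15] needs 3 colors (χ ≥ 3).
Hence χ(G) ≥ 3 > 2, so no proper 2-coloring exists.

No, G is not 2-colorable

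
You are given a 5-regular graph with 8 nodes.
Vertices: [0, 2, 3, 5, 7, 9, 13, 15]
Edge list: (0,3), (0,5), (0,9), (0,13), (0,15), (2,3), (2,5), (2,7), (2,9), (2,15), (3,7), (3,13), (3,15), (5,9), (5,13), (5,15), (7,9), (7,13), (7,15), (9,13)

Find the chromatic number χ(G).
χ(G) = 4

Clique number ω(G) = 4 (lower bound: χ ≥ ω).
The clique on [0, 5, 9, 13] has size 4, forcing χ ≥ 4, and the coloring below uses 4 colors, so χ(G) = 4.
A valid 4-coloring: color 1: [5, 7]; color 2: [13, 15]; color 3: [3, 9]; color 4: [0, 2].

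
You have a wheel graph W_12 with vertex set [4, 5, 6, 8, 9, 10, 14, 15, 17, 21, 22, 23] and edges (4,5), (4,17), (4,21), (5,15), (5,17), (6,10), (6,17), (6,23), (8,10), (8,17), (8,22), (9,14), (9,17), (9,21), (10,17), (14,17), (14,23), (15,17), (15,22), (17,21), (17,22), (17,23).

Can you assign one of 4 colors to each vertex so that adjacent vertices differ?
Yes, G is 4-colorable

A valid 4-coloring: color 1: [17]; color 2: [5, 6, 14, 21, 22]; color 3: [4, 9, 10, 15, 23]; color 4: [8].
(χ(G) = 4 ≤ 4.)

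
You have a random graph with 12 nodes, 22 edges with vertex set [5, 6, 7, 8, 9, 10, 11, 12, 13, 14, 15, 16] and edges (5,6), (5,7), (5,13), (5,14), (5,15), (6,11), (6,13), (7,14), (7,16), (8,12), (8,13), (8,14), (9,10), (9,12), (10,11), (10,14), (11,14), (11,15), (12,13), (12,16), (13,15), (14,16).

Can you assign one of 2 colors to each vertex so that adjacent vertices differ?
The clique on vertices [5, 6, 13] has size 3 > 2, so it alone needs 3 colors.

No, G is not 2-colorable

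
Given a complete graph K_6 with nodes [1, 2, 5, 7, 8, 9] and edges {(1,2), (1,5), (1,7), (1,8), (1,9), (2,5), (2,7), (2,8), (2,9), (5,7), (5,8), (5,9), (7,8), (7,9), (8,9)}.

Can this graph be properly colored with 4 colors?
No, G is not 4-colorable

The clique on vertices [1, 2, 5, 7, 8, 9] has size 6 > 4, so it alone needs 6 colors.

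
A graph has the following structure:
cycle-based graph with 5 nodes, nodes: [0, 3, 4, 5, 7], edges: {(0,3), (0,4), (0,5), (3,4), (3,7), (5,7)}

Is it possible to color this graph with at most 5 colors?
A valid 5-coloring: color 1: [3, 5]; color 2: [0, 7]; color 3: [4].
(χ(G) = 3 ≤ 5.)

Yes, G is 5-colorable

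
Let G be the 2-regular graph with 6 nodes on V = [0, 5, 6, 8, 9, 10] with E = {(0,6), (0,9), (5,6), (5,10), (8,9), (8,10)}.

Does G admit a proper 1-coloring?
No, G is not 1-colorable

Edge (0,9) forces its endpoints to differ, so 1 color is not enough.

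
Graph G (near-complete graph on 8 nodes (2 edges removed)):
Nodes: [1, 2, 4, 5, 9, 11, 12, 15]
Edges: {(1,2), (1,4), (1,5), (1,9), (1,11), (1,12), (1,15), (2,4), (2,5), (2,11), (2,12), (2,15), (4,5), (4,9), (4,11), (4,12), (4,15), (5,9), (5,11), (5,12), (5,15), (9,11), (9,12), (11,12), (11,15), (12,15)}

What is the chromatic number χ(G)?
Clique number ω(G) = 7 (lower bound: χ ≥ ω).
The clique on [1, 2, 4, 5, 11, 12, 15] has size 7, forcing χ ≥ 7, and the coloring below uses 7 colors, so χ(G) = 7.
A valid 7-coloring: color 1: [12]; color 2: [5]; color 3: [4]; color 4: [11]; color 5: [1]; color 6: [9, 15]; color 7: [2].

χ(G) = 7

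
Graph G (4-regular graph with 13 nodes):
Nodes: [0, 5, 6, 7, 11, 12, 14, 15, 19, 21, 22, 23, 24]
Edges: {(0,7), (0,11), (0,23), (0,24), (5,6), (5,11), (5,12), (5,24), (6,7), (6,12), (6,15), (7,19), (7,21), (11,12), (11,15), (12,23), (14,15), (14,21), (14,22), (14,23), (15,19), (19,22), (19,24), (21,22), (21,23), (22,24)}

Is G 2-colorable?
No, G is not 2-colorable

The clique on vertices [5, 11, 12] has size 3 > 2, so it alone needs 3 colors.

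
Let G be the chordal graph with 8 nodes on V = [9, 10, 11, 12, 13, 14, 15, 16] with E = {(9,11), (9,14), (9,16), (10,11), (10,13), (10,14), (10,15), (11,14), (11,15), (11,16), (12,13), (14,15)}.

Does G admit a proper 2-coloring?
No, G is not 2-colorable

The clique on vertices [10, 11, 14, 15] has size 4 > 2, so it alone needs 4 colors.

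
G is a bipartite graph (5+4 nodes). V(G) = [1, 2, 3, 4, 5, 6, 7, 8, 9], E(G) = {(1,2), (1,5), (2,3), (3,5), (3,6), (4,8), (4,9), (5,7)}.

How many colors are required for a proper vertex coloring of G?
χ(G) = 2

Clique number ω(G) = 2 (lower bound: χ ≥ ω).
The graph is bipartite (no odd cycle), so 2 colors suffice: χ(G) = 2.
A valid 2-coloring: color 1: [1, 3, 4, 7]; color 2: [2, 5, 6, 8, 9].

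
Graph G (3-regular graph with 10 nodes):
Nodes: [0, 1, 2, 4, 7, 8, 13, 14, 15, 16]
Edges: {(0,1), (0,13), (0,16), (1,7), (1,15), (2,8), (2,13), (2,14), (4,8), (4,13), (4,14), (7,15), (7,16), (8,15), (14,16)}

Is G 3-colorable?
A valid 3-coloring: color 1: [7, 8, 13, 14]; color 2: [1, 2, 4, 16]; color 3: [0, 15].
(χ(G) = 3 ≤ 3.)

Yes, G is 3-colorable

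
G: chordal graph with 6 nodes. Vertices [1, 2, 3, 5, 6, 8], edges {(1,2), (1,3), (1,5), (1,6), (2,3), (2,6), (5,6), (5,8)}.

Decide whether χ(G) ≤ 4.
A valid 4-coloring: color 1: [1, 8]; color 2: [2, 5]; color 3: [3, 6].
(χ(G) = 3 ≤ 4.)

Yes, G is 4-colorable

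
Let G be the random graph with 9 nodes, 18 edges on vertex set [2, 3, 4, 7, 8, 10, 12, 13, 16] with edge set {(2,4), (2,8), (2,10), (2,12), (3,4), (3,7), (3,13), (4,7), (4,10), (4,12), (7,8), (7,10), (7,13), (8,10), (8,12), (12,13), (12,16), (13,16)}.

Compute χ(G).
χ(G) = 3

Clique number ω(G) = 3 (lower bound: χ ≥ ω).
The clique on [2, 8, 10] has size 3, forcing χ ≥ 3, and the coloring below uses 3 colors, so χ(G) = 3.
A valid 3-coloring: color 1: [4, 8, 13]; color 2: [2, 7, 16]; color 3: [3, 10, 12].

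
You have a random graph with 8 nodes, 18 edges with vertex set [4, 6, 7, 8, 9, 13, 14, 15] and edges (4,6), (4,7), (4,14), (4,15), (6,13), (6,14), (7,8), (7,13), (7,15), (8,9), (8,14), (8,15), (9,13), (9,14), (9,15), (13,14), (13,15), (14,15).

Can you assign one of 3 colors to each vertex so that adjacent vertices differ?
The clique on vertices [8, 9, 14, 15] has size 4 > 3, so it alone needs 4 colors.

No, G is not 3-colorable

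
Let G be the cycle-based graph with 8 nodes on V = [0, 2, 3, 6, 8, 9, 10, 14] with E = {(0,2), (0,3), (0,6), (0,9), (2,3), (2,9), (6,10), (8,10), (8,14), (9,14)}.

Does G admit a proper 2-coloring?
The clique on vertices [0, 2, 9] has size 3 > 2, so it alone needs 3 colors.

No, G is not 2-colorable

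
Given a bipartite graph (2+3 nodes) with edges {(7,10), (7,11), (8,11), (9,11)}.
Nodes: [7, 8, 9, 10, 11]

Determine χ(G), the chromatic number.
Clique number ω(G) = 2 (lower bound: χ ≥ ω).
The graph is bipartite (no odd cycle), so 2 colors suffice: χ(G) = 2.
A valid 2-coloring: color 1: [10, 11]; color 2: [7, 8, 9].

χ(G) = 2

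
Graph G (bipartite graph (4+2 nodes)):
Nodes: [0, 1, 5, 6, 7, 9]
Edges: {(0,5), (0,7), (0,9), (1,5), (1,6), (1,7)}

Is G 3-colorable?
Yes, G is 3-colorable

A valid 3-coloring: color 1: [0, 1]; color 2: [5, 6, 7, 9].
(χ(G) = 2 ≤ 3.)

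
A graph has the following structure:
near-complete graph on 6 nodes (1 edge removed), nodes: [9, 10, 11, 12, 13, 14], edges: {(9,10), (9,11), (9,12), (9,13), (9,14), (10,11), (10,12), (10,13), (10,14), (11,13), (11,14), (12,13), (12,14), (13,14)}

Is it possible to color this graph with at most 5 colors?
A valid 5-coloring: color 1: [10]; color 2: [14]; color 3: [13]; color 4: [9]; color 5: [11, 12].
(χ(G) = 5 ≤ 5.)

Yes, G is 5-colorable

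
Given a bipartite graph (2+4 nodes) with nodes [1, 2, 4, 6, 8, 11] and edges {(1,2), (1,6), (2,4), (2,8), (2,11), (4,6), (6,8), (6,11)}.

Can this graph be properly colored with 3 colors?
Yes, G is 3-colorable

A valid 3-coloring: color 1: [2, 6]; color 2: [1, 4, 8, 11].
(χ(G) = 2 ≤ 3.)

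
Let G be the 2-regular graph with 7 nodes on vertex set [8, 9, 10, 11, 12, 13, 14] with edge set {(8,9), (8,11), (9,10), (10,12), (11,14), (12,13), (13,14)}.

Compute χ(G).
χ(G) = 3

Clique number ω(G) = 2 (lower bound: χ ≥ ω).
Odd cycle [10, 12, 13, 14, 11, 8, 9] needs 3 colors (χ ≥ 3).
The coloring below uses 3 colors, so χ(G) = 3.
A valid 3-coloring: color 1: [8, 10, 14]; color 2: [9, 11, 13]; color 3: [12].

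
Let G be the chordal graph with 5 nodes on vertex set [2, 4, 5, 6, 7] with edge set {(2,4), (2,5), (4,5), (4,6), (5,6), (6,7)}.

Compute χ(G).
Clique number ω(G) = 3 (lower bound: χ ≥ ω).
The clique on [2, 4, 5] has size 3, forcing χ ≥ 3, and the coloring below uses 3 colors, so χ(G) = 3.
A valid 3-coloring: color 1: [5, 7]; color 2: [4]; color 3: [2, 6].

χ(G) = 3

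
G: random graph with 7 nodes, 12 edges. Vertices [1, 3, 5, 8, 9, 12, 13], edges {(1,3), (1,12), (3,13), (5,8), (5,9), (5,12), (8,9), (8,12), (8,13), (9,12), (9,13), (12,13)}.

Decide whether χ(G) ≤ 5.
A valid 5-coloring: color 1: [3, 12]; color 2: [1, 5, 13]; color 3: [8]; color 4: [9].
(χ(G) = 4 ≤ 5.)

Yes, G is 5-colorable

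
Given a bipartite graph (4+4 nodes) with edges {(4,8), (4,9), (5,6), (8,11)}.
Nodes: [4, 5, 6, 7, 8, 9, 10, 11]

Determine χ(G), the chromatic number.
Clique number ω(G) = 2 (lower bound: χ ≥ ω).
The graph is bipartite (no odd cycle), so 2 colors suffice: χ(G) = 2.
A valid 2-coloring: color 1: [4, 6, 7, 10, 11]; color 2: [5, 8, 9].

χ(G) = 2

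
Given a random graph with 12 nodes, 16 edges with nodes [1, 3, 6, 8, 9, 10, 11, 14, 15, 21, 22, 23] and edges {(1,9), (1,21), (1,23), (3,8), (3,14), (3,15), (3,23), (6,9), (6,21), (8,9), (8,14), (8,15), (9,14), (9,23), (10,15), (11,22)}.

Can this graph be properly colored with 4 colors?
A valid 4-coloring: color 1: [3, 9, 10, 11, 21]; color 2: [1, 6, 8, 22]; color 3: [14, 15, 23].
(χ(G) = 3 ≤ 4.)

Yes, G is 4-colorable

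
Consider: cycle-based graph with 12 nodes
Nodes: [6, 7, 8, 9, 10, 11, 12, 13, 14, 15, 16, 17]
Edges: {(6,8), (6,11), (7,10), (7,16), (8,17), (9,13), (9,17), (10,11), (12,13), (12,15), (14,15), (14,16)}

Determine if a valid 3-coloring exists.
A valid 3-coloring: color 1: [7, 8, 9, 11, 12, 14]; color 2: [6, 10, 13, 15, 16, 17].
(χ(G) = 2 ≤ 3.)

Yes, G is 3-colorable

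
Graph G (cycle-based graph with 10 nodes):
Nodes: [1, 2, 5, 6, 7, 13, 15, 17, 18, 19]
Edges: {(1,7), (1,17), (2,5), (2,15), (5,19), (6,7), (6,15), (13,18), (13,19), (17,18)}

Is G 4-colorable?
Yes, G is 4-colorable

A valid 4-coloring: color 1: [1, 2, 6, 18, 19]; color 2: [5, 7, 13, 15, 17].
(χ(G) = 2 ≤ 4.)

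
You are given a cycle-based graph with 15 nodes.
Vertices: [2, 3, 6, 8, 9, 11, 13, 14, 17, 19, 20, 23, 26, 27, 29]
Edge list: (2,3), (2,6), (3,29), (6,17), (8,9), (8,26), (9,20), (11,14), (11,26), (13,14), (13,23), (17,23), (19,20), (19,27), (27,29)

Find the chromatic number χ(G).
Clique number ω(G) = 2 (lower bound: χ ≥ ω).
Odd cycle [26, 8, 9, 20, 19, 27, 29, 3, 2, 6, 17, 23, 13, 14, 11] needs 3 colors (χ ≥ 3).
The coloring below uses 3 colors, so χ(G) = 3.
A valid 3-coloring: color 1: [2, 9, 14, 17, 19, 26, 29]; color 2: [3, 6, 8, 11, 20, 23, 27]; color 3: [13].

χ(G) = 3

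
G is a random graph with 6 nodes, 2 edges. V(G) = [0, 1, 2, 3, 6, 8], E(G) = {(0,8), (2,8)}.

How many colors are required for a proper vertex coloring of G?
Clique number ω(G) = 2 (lower bound: χ ≥ ω).
The graph is bipartite (no odd cycle), so 2 colors suffice: χ(G) = 2.
A valid 2-coloring: color 1: [1, 3, 6, 8]; color 2: [0, 2].

χ(G) = 2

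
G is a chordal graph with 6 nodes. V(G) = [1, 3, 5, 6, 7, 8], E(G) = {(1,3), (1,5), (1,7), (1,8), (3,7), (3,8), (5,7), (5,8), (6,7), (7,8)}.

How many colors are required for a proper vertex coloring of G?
Clique number ω(G) = 4 (lower bound: χ ≥ ω).
The clique on [1, 3, 7, 8] has size 4, forcing χ ≥ 4, and the coloring below uses 4 colors, so χ(G) = 4.
A valid 4-coloring: color 1: [7]; color 2: [6, 8]; color 3: [1]; color 4: [3, 5].

χ(G) = 4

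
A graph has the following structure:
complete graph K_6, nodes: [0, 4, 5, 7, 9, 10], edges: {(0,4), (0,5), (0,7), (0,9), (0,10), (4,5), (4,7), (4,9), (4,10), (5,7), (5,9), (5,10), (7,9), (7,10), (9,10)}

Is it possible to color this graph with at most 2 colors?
The clique on vertices [0, 4, 5, 7, 9, 10] has size 6 > 2, so it alone needs 6 colors.

No, G is not 2-colorable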